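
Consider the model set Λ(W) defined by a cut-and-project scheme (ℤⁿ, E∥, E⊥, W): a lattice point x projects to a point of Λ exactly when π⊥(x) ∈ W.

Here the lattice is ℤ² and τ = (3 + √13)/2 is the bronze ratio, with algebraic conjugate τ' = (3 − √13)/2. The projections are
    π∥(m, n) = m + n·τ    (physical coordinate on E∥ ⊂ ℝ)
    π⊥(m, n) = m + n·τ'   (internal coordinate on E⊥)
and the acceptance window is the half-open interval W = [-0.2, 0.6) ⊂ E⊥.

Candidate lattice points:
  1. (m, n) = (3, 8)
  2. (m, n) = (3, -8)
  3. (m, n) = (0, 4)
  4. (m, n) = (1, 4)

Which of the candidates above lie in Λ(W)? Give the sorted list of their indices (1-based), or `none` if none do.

1

Compute τ' = (3−√13)/2 = -0.302776, so π⊥(m,n) = m -0.302776·n.
candidate 1: (m,n)=(3,8) → π∥ = 3+8·τ ≈ 29.422205, π⊥ = 3+8·τ' ≈ 0.577795 ∈ [-0.2, 0.6) ⇒ IN Λ
candidate 2: (m,n)=(3,-8) → π∥ = 3-8·τ ≈ -23.422205, π⊥ = 3-8·τ' ≈ 5.422205 ∉ [-0.2, 0.6) ⇒ out
candidate 3: (m,n)=(0,4) → π∥ = 0+4·τ ≈ 13.211103, π⊥ = 0+4·τ' ≈ -1.211103 ∉ [-0.2, 0.6) ⇒ out
candidate 4: (m,n)=(1,4) → π∥ = 1+4·τ ≈ 14.211103, π⊥ = 1+4·τ' ≈ -0.211103 ∉ [-0.2, 0.6) ⇒ out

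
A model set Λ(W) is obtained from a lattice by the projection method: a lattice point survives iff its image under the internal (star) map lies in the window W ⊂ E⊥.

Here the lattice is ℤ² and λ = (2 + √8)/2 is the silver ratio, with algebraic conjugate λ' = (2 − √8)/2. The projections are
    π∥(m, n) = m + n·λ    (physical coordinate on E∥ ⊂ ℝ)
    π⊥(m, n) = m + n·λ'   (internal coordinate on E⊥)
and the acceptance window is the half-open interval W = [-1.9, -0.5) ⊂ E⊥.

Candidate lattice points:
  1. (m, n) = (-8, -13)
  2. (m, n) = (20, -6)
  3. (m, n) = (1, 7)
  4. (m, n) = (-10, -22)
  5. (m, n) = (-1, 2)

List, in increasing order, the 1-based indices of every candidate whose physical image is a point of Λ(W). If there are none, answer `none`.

Numerically λ ≈ 2.41421 and λ' = −1/λ ≈ -0.41421.
#1 (-8,-13): internal coord -8 + (-13)·λ' = -2.61522; -2.61522 ∉ [-1.9, -0.5) → out
#2 (20,-6): internal coord 20 + (-6)·λ' = +22.48528; +22.48528 ∉ [-1.9, -0.5) → out
#3 (1,7): internal coord 1 + (7)·λ' = -1.89949; -1.89949 ∈ [-1.9, -0.5) → IN Λ
#4 (-10,-22): internal coord -10 + (-22)·λ' = -0.88730; -0.88730 ∈ [-1.9, -0.5) → IN Λ
#5 (-1,2): internal coord -1 + (2)·λ' = -1.82843; -1.82843 ∈ [-1.9, -0.5) → IN Λ

3, 4, 5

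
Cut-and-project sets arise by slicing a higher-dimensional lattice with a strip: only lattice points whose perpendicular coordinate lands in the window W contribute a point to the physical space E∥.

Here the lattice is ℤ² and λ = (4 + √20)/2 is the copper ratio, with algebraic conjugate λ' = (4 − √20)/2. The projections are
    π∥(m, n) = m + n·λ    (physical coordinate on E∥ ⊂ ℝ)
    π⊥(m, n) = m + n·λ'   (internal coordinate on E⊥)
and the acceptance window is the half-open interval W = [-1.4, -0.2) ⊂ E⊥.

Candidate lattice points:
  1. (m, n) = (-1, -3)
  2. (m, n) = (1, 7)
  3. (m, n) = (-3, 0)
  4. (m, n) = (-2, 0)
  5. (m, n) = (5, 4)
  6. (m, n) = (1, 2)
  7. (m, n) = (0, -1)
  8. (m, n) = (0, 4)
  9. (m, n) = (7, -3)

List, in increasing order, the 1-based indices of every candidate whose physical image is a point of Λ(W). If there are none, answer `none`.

1, 2, 8

Numerically λ ≈ 4.2361 and λ' = −1/λ ≈ -0.2361.
[1] lift (-1,-3): star map gives -0.2918; window check -1.4 ≤ -0.2918 < -0.2 is true → IN Λ
[2] lift (1,7): star map gives -0.6525; window check -1.4 ≤ -0.6525 < -0.2 is true → IN Λ
[3] lift (-3,0): star map gives -3.0000; window check -1.4 ≤ -3.0000 < -0.2 is false → out
[4] lift (-2,0): star map gives -2.0000; window check -1.4 ≤ -2.0000 < -0.2 is false → out
[5] lift (5,4): star map gives 4.0557; window check -1.4 ≤ 4.0557 < -0.2 is false → out
[6] lift (1,2): star map gives 0.5279; window check -1.4 ≤ 0.5279 < -0.2 is false → out
[7] lift (0,-1): star map gives 0.2361; window check -1.4 ≤ 0.2361 < -0.2 is false → out
[8] lift (0,4): star map gives -0.9443; window check -1.4 ≤ -0.9443 < -0.2 is true → IN Λ
[9] lift (7,-3): star map gives 7.7082; window check -1.4 ≤ 7.7082 < -0.2 is false → out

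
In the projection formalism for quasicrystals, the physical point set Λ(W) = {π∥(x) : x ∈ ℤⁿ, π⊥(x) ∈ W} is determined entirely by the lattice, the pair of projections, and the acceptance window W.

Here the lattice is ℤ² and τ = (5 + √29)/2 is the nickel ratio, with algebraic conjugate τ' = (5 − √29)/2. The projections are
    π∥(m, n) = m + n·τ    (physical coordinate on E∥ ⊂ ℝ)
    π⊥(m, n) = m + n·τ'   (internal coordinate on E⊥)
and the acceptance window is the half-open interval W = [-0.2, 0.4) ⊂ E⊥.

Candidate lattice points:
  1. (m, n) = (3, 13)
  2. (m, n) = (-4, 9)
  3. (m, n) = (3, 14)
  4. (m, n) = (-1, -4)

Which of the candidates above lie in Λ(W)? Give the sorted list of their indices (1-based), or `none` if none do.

Numerically τ ≈ 5.1926 and τ' = −1/τ ≈ -0.1926.
candidate 1: (m,n)=(3,13) → π∥ = 3+13·τ ≈ 70.5036, π⊥ = 3+13·τ' ≈ 0.4964 ∉ [-0.2, 0.4) ⇒ out
candidate 2: (m,n)=(-4,9) → π∥ = -4+9·τ ≈ 42.7332, π⊥ = -4+9·τ' ≈ -5.7332 ∉ [-0.2, 0.4) ⇒ out
candidate 3: (m,n)=(3,14) → π∥ = 3+14·τ ≈ 75.6962, π⊥ = 3+14·τ' ≈ 0.3038 ∈ [-0.2, 0.4) ⇒ IN Λ
candidate 4: (m,n)=(-1,-4) → π∥ = -1-4·τ ≈ -21.7703, π⊥ = -1-4·τ' ≈ -0.2297 ∉ [-0.2, 0.4) ⇒ out

3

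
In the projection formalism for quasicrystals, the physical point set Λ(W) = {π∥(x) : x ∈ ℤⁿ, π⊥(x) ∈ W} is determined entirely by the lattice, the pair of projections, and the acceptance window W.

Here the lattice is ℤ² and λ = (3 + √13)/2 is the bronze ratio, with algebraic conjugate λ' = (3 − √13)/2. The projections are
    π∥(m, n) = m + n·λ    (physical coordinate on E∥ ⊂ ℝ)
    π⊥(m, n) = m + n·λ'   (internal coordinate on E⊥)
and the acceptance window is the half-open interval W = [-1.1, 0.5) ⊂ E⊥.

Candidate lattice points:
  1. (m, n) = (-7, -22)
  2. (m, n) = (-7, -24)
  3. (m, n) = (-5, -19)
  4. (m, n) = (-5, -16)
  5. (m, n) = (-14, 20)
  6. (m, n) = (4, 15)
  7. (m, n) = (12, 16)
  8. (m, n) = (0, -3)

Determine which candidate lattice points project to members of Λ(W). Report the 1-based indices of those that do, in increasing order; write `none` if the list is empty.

λ' = (3−√13)/2 ≈ -0.302776.
#1 (-7,-22): internal coord -7 + (-22)·λ' = -0.338936; -0.338936 ∈ [-1.1, 0.5) → IN Λ
#2 (-7,-24): internal coord -7 + (-24)·λ' = +0.266615; +0.266615 ∈ [-1.1, 0.5) → IN Λ
#3 (-5,-19): internal coord -5 + (-19)·λ' = +0.752737; +0.752737 ∉ [-1.1, 0.5) → out
#4 (-5,-16): internal coord -5 + (-16)·λ' = -0.155590; -0.155590 ∈ [-1.1, 0.5) → IN Λ
#5 (-14,20): internal coord -14 + (20)·λ' = -20.055513; -20.055513 ∉ [-1.1, 0.5) → out
#6 (4,15): internal coord 4 + (15)·λ' = -0.541635; -0.541635 ∈ [-1.1, 0.5) → IN Λ
#7 (12,16): internal coord 12 + (16)·λ' = +7.155590; +7.155590 ∉ [-1.1, 0.5) → out
#8 (0,-3): internal coord 0 + (-3)·λ' = +0.908327; +0.908327 ∉ [-1.1, 0.5) → out

1, 2, 4, 6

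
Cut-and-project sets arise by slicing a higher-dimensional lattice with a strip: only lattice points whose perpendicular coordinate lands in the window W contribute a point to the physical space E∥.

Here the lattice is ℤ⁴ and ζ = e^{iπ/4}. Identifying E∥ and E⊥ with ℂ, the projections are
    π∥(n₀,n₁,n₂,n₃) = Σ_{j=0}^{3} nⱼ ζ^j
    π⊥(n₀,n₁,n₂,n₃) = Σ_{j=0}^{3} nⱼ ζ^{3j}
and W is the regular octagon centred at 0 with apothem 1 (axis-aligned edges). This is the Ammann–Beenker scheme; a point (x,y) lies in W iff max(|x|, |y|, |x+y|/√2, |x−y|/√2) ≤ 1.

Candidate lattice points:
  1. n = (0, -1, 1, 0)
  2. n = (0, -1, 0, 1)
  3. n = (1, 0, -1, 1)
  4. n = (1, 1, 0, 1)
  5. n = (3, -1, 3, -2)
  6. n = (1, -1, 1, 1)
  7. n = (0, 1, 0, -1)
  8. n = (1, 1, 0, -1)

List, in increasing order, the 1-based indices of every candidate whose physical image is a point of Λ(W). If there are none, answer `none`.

With ζ = e^{iπ/4} the internal vectors are ζ^0,ζ^3,ζ^6,ζ^9.
candidate 1: n = (0, -1, 1, 0) → π⊥ ≈ (+0.707107, -1.707107); max(|x|,|y|,|x±y|/√2) = 1.707107 > 1 ⇒ ∉ W
candidate 2: n = (0, -1, 0, 1) → π⊥ ≈ (+1.414214, +0.000000); max(|x|,|y|,|x±y|/√2) = 1.414214 > 1 ⇒ ∉ W
candidate 3: n = (1, 0, -1, 1) → π⊥ ≈ (+1.707107, +1.707107); max(|x|,|y|,|x±y|/√2) = 2.414214 > 1 ⇒ ∉ W
candidate 4: n = (1, 1, 0, 1) → π⊥ ≈ (+1.000000, +1.414214); max(|x|,|y|,|x±y|/√2) = 1.707107 > 1 ⇒ ∉ W
candidate 5: n = (3, -1, 3, -2) → π⊥ ≈ (+2.292893, -5.121320); max(|x|,|y|,|x±y|/√2) = 5.242641 > 1 ⇒ ∉ W
candidate 6: n = (1, -1, 1, 1) → π⊥ ≈ (+2.414214, -1.000000); max(|x|,|y|,|x±y|/√2) = 2.414214 > 1 ⇒ ∉ W
candidate 7: n = (0, 1, 0, -1) → π⊥ ≈ (-1.414214, +0.000000); max(|x|,|y|,|x±y|/√2) = 1.414214 > 1 ⇒ ∉ W
candidate 8: n = (1, 1, 0, -1) → π⊥ ≈ (-0.414214, +0.000000); max(|x|,|y|,|x±y|/√2) = 0.414214 ≤ 1 ⇒ ∈ W

8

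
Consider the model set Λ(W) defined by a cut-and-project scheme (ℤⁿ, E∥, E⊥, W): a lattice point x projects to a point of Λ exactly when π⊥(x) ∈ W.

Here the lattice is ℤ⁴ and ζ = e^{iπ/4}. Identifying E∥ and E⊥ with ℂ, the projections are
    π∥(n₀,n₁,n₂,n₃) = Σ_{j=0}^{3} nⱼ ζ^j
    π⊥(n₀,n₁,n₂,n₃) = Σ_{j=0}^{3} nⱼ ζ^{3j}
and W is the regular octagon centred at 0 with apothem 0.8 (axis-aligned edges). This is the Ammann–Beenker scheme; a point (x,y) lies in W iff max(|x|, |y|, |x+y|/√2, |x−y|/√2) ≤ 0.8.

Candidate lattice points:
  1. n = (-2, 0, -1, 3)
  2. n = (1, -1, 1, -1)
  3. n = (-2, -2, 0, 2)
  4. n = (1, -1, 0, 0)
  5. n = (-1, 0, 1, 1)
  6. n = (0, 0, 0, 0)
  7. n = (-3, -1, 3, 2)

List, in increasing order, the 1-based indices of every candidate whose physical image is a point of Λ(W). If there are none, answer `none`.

5, 6

With ζ = e^{iπ/4} the internal vectors are ζ^0,ζ^3,ζ^6,ζ^9.
candidate 1: n = (-2, 0, -1, 3) → π⊥ ≈ (+0.12132, +3.12132); max(|x|,|y|,|x±y|/√2) = 3.12132 > 0.8 ⇒ ∉ W
candidate 2: n = (1, -1, 1, -1) → π⊥ ≈ (+1.00000, -2.41421); max(|x|,|y|,|x±y|/√2) = 2.41421 > 0.8 ⇒ ∉ W
candidate 3: n = (-2, -2, 0, 2) → π⊥ ≈ (+0.82843, +0.00000); max(|x|,|y|,|x±y|/√2) = 0.82843 > 0.8 ⇒ ∉ W
candidate 4: n = (1, -1, 0, 0) → π⊥ ≈ (+1.70711, -0.70711); max(|x|,|y|,|x±y|/√2) = 1.70711 > 0.8 ⇒ ∉ W
candidate 5: n = (-1, 0, 1, 1) → π⊥ ≈ (-0.29289, -0.29289); max(|x|,|y|,|x±y|/√2) = 0.41421 ≤ 0.8 ⇒ ∈ W
candidate 6: n = (0, 0, 0, 0) → π⊥ ≈ (+0.00000, +0.00000); max(|x|,|y|,|x±y|/√2) = 0.00000 ≤ 0.8 ⇒ ∈ W
candidate 7: n = (-3, -1, 3, 2) → π⊥ ≈ (-0.87868, -2.29289); max(|x|,|y|,|x±y|/√2) = 2.29289 > 0.8 ⇒ ∉ W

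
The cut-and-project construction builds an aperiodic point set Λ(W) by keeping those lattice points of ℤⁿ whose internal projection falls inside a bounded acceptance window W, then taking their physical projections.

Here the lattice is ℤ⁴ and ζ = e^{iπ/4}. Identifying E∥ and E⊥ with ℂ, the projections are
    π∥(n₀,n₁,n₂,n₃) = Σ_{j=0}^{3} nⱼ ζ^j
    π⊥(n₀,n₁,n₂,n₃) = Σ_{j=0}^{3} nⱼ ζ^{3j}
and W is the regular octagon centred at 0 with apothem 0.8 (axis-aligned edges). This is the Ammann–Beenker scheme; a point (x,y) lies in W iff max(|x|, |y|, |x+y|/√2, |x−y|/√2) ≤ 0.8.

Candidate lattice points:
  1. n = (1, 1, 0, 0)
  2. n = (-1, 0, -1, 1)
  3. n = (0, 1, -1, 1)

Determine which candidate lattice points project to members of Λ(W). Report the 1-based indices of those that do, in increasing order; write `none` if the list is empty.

With ζ = e^{iπ/4} the internal vectors are ζ^0,ζ^3,ζ^6,ζ^9.
candidate 1: n = (1, 1, 0, 0) → π⊥ ≈ (+0.29289, +0.70711); max(|x|,|y|,|x±y|/√2) = 0.70711 ≤ 0.8 ⇒ ∈ W
candidate 2: n = (-1, 0, -1, 1) → π⊥ ≈ (-0.29289, +1.70711); max(|x|,|y|,|x±y|/√2) = 1.70711 > 0.8 ⇒ ∉ W
candidate 3: n = (0, 1, -1, 1) → π⊥ ≈ (+0.00000, +2.41421); max(|x|,|y|,|x±y|/√2) = 2.41421 > 0.8 ⇒ ∉ W

1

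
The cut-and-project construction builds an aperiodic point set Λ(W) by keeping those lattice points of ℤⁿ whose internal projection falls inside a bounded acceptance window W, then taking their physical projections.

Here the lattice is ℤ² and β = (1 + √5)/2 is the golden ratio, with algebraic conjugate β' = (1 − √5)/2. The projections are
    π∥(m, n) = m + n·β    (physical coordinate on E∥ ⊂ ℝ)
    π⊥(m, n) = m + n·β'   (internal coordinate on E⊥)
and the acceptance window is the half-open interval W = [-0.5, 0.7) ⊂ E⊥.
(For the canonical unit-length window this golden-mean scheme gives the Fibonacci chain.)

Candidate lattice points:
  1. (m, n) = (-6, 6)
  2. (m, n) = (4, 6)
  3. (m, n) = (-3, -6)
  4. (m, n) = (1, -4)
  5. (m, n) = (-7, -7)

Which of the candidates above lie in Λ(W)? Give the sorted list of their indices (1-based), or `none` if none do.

β' = (1−√5)/2 ≈ -0.61803.
candidate 1: (m,n)=(-6,6) → π∥ = -6+6·β ≈ 3.70820, π⊥ = -6+6·β' ≈ -9.70820 ∉ [-0.5, 0.7) ⇒ out
candidate 2: (m,n)=(4,6) → π∥ = 4+6·β ≈ 13.70820, π⊥ = 4+6·β' ≈ 0.29180 ∈ [-0.5, 0.7) ⇒ IN Λ
candidate 3: (m,n)=(-3,-6) → π∥ = -3-6·β ≈ -12.70820, π⊥ = -3-6·β' ≈ 0.70820 ∉ [-0.5, 0.7) ⇒ out
candidate 4: (m,n)=(1,-4) → π∥ = 1-4·β ≈ -5.47214, π⊥ = 1-4·β' ≈ 3.47214 ∉ [-0.5, 0.7) ⇒ out
candidate 5: (m,n)=(-7,-7) → π∥ = -7-7·β ≈ -18.32624, π⊥ = -7-7·β' ≈ -2.67376 ∉ [-0.5, 0.7) ⇒ out

2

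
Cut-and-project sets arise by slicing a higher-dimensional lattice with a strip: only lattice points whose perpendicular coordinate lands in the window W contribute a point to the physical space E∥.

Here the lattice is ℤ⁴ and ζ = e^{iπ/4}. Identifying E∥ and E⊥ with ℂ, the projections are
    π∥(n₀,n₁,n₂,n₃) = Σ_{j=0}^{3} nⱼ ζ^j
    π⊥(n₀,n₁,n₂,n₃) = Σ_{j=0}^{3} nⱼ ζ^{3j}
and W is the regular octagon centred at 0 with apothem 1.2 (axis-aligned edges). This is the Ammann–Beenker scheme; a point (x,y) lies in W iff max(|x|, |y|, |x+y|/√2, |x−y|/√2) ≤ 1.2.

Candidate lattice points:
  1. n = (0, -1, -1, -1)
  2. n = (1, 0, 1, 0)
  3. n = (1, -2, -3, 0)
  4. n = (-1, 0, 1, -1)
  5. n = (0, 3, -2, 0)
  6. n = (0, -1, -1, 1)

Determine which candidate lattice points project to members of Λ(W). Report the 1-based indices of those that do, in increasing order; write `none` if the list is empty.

Internal map: ζ^{3j} for j=0..3 gives (1,0), (−√2/2,√2/2), (0,−1), (√2/2,√2/2).
candidate 1: n = (0, -1, -1, -1) → π⊥ ≈ (+0.0000, -0.4142); max(|x|,|y|,|x±y|/√2) = 0.4142 ≤ 1.2 ⇒ ∈ W
candidate 2: n = (1, 0, 1, 0) → π⊥ ≈ (+1.0000, -1.0000); max(|x|,|y|,|x±y|/√2) = 1.4142 > 1.2 ⇒ ∉ W
candidate 3: n = (1, -2, -3, 0) → π⊥ ≈ (+2.4142, +1.5858); max(|x|,|y|,|x±y|/√2) = 2.8284 > 1.2 ⇒ ∉ W
candidate 4: n = (-1, 0, 1, -1) → π⊥ ≈ (-1.7071, -1.7071); max(|x|,|y|,|x±y|/√2) = 2.4142 > 1.2 ⇒ ∉ W
candidate 5: n = (0, 3, -2, 0) → π⊥ ≈ (-2.1213, +4.1213); max(|x|,|y|,|x±y|/√2) = 4.4142 > 1.2 ⇒ ∉ W
candidate 6: n = (0, -1, -1, 1) → π⊥ ≈ (+1.4142, +1.0000); max(|x|,|y|,|x±y|/√2) = 1.7071 > 1.2 ⇒ ∉ W

1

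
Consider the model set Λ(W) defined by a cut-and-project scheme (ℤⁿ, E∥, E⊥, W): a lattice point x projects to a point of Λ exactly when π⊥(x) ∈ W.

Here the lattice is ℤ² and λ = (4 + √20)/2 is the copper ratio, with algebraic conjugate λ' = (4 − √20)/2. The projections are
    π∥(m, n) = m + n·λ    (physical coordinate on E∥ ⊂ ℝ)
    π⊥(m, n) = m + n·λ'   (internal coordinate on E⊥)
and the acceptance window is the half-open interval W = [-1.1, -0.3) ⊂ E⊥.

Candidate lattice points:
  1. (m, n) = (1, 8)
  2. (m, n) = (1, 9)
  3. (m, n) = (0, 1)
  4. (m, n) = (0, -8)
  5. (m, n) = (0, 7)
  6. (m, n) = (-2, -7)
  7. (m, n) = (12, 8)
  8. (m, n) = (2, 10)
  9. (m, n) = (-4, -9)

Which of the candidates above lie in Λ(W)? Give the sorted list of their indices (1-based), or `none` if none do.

1, 6, 8

Compute λ' = (4−√20)/2 = -0.236068, so π⊥(m,n) = m -0.236068·n.
[1] lift (1,8): star map gives -0.888544; window check -1.1 ≤ -0.888544 < -0.3 is true → IN Λ
[2] lift (1,9): star map gives -1.124612; window check -1.1 ≤ -1.124612 < -0.3 is false → out
[3] lift (0,1): star map gives -0.236068; window check -1.1 ≤ -0.236068 < -0.3 is false → out
[4] lift (0,-8): star map gives 1.888544; window check -1.1 ≤ 1.888544 < -0.3 is false → out
[5] lift (0,7): star map gives -1.652476; window check -1.1 ≤ -1.652476 < -0.3 is false → out
[6] lift (-2,-7): star map gives -0.347524; window check -1.1 ≤ -0.347524 < -0.3 is true → IN Λ
[7] lift (12,8): star map gives 10.111456; window check -1.1 ≤ 10.111456 < -0.3 is false → out
[8] lift (2,10): star map gives -0.360680; window check -1.1 ≤ -0.360680 < -0.3 is true → IN Λ
[9] lift (-4,-9): star map gives -1.875388; window check -1.1 ≤ -1.875388 < -0.3 is false → out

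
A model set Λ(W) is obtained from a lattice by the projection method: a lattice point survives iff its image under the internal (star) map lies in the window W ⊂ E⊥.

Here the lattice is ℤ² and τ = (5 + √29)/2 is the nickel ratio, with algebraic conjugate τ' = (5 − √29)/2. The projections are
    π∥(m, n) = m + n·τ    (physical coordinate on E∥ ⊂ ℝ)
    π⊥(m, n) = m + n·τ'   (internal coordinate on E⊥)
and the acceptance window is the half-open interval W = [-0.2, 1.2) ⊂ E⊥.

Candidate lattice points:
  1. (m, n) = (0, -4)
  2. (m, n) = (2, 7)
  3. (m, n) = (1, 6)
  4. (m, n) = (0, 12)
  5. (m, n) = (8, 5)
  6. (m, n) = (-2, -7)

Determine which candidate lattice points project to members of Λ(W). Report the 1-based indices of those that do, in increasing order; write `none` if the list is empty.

1, 2, 3

Compute τ' = (5−√29)/2 = -0.192582, so π⊥(m,n) = m -0.192582·n.
candidate 1: (m,n)=(0,-4) → π∥ = 0-4·τ ≈ -20.770330, π⊥ = 0-4·τ' ≈ 0.770330 ∈ [-0.2, 1.2) ⇒ IN Λ
candidate 2: (m,n)=(2,7) → π∥ = 2+7·τ ≈ 38.348077, π⊥ = 2+7·τ' ≈ 0.651923 ∈ [-0.2, 1.2) ⇒ IN Λ
candidate 3: (m,n)=(1,6) → π∥ = 1+6·τ ≈ 32.155494, π⊥ = 1+6·τ' ≈ -0.155494 ∈ [-0.2, 1.2) ⇒ IN Λ
candidate 4: (m,n)=(0,12) → π∥ = 0+12·τ ≈ 62.310989, π⊥ = 0+12·τ' ≈ -2.310989 ∉ [-0.2, 1.2) ⇒ out
candidate 5: (m,n)=(8,5) → π∥ = 8+5·τ ≈ 33.962912, π⊥ = 8+5·τ' ≈ 7.037088 ∉ [-0.2, 1.2) ⇒ out
candidate 6: (m,n)=(-2,-7) → π∥ = -2-7·τ ≈ -38.348077, π⊥ = -2-7·τ' ≈ -0.651923 ∉ [-0.2, 1.2) ⇒ out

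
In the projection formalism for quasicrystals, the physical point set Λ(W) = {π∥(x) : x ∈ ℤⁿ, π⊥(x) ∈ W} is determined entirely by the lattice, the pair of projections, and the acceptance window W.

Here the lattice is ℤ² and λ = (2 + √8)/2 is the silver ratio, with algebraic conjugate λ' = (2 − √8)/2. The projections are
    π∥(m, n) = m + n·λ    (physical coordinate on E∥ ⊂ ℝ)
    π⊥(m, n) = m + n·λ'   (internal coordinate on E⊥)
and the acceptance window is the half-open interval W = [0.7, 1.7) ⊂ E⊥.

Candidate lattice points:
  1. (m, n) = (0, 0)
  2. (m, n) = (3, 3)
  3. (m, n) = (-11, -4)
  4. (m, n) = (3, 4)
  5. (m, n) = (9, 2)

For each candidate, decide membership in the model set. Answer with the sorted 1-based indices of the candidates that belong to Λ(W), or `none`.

λ' = (2−√8)/2 ≈ -0.41421.
candidate 1: (m,n)=(0,0) → π∥ = 0+0·λ ≈ 0.00000, π⊥ = 0+0·λ' ≈ 0.00000 ∉ [0.7, 1.7) ⇒ out
candidate 2: (m,n)=(3,3) → π∥ = 3+3·λ ≈ 10.24264, π⊥ = 3+3·λ' ≈ 1.75736 ∉ [0.7, 1.7) ⇒ out
candidate 3: (m,n)=(-11,-4) → π∥ = -11-4·λ ≈ -20.65685, π⊥ = -11-4·λ' ≈ -9.34315 ∉ [0.7, 1.7) ⇒ out
candidate 4: (m,n)=(3,4) → π∥ = 3+4·λ ≈ 12.65685, π⊥ = 3+4·λ' ≈ 1.34315 ∈ [0.7, 1.7) ⇒ IN Λ
candidate 5: (m,n)=(9,2) → π∥ = 9+2·λ ≈ 13.82843, π⊥ = 9+2·λ' ≈ 8.17157 ∉ [0.7, 1.7) ⇒ out

4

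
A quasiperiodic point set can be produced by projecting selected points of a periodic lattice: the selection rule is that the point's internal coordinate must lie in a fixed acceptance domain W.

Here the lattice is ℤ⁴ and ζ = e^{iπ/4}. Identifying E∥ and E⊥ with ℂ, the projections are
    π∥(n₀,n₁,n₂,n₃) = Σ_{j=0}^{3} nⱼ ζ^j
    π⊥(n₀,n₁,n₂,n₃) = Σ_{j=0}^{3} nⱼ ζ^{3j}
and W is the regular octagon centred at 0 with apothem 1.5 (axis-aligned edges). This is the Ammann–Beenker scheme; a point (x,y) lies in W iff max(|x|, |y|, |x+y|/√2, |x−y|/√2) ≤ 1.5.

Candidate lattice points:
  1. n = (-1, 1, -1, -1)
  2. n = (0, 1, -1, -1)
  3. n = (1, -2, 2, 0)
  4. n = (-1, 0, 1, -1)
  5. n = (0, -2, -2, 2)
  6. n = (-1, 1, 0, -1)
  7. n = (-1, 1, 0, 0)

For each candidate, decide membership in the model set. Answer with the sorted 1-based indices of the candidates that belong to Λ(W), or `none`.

π⊥(n) = n₀ + n₁ζ³ + n₂ζ⁶ + n₃ζ⁹ where ζ = e^{iπ/4}.
#1 (-1, 1, -1, -1): internal (-2.414214, 1.000000); octagon support 2.414214 vs apothem 1.5 → ∉ W
#2 (0, 1, -1, -1): internal (-1.414214, 1.000000); octagon support 1.707107 vs apothem 1.5 → ∉ W
#3 (1, -2, 2, 0): internal (2.414214, -3.414214); octagon support 4.121320 vs apothem 1.5 → ∉ W
#4 (-1, 0, 1, -1): internal (-1.707107, -1.707107); octagon support 2.414214 vs apothem 1.5 → ∉ W
#5 (0, -2, -2, 2): internal (2.828427, 2.000000); octagon support 3.414214 vs apothem 1.5 → ∉ W
#6 (-1, 1, 0, -1): internal (-2.414214, 0.000000); octagon support 2.414214 vs apothem 1.5 → ∉ W
#7 (-1, 1, 0, 0): internal (-1.707107, 0.707107); octagon support 1.707107 vs apothem 1.5 → ∉ W

none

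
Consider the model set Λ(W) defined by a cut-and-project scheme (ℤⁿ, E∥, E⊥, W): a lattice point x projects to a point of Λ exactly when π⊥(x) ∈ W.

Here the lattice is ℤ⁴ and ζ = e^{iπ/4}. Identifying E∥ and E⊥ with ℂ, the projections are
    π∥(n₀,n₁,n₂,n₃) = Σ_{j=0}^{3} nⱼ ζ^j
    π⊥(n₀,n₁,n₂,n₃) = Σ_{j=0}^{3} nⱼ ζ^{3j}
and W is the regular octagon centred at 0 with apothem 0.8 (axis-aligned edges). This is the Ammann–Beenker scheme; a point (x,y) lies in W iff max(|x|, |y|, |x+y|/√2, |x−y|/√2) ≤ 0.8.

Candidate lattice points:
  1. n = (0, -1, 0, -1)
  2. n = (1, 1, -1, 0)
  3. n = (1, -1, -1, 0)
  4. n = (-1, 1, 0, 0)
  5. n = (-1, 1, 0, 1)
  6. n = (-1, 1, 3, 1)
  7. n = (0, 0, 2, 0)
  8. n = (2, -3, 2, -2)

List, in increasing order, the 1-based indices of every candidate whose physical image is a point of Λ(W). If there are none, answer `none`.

none

π⊥(n) = n₀ + n₁ζ³ + n₂ζ⁶ + n₃ζ⁹ where ζ = e^{iπ/4}.
candidate 1: n = (0, -1, 0, -1) → π⊥ ≈ (+0.0000, -1.4142); max(|x|,|y|,|x±y|/√2) = 1.4142 > 0.8 ⇒ ∉ W
candidate 2: n = (1, 1, -1, 0) → π⊥ ≈ (+0.2929, +1.7071); max(|x|,|y|,|x±y|/√2) = 1.7071 > 0.8 ⇒ ∉ W
candidate 3: n = (1, -1, -1, 0) → π⊥ ≈ (+1.7071, +0.2929); max(|x|,|y|,|x±y|/√2) = 1.7071 > 0.8 ⇒ ∉ W
candidate 4: n = (-1, 1, 0, 0) → π⊥ ≈ (-1.7071, +0.7071); max(|x|,|y|,|x±y|/√2) = 1.7071 > 0.8 ⇒ ∉ W
candidate 5: n = (-1, 1, 0, 1) → π⊥ ≈ (-1.0000, +1.4142); max(|x|,|y|,|x±y|/√2) = 1.7071 > 0.8 ⇒ ∉ W
candidate 6: n = (-1, 1, 3, 1) → π⊥ ≈ (-1.0000, -1.5858); max(|x|,|y|,|x±y|/√2) = 1.8284 > 0.8 ⇒ ∉ W
candidate 7: n = (0, 0, 2, 0) → π⊥ ≈ (+0.0000, -2.0000); max(|x|,|y|,|x±y|/√2) = 2.0000 > 0.8 ⇒ ∉ W
candidate 8: n = (2, -3, 2, -2) → π⊥ ≈ (+2.7071, -5.5355); max(|x|,|y|,|x±y|/√2) = 5.8284 > 0.8 ⇒ ∉ W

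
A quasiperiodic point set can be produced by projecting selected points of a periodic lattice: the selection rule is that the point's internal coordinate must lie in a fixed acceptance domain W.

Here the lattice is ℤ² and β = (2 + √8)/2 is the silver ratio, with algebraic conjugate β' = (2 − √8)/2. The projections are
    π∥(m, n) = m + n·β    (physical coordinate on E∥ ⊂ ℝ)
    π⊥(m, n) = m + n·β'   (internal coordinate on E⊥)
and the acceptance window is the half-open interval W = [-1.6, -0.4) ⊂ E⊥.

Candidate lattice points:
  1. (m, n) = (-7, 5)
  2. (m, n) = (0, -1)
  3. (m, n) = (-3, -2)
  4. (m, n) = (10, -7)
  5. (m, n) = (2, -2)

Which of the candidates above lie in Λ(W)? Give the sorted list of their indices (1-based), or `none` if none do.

Compute β' = (2−√8)/2 = -0.414214, so π⊥(m,n) = m -0.414214·n.
[1] lift (-7,5): star map gives -9.071068; window check -1.6 ≤ -9.071068 < -0.4 is false → out
[2] lift (0,-1): star map gives 0.414214; window check -1.6 ≤ 0.414214 < -0.4 is false → out
[3] lift (-3,-2): star map gives -2.171573; window check -1.6 ≤ -2.171573 < -0.4 is false → out
[4] lift (10,-7): star map gives 12.899495; window check -1.6 ≤ 12.899495 < -0.4 is false → out
[5] lift (2,-2): star map gives 2.828427; window check -1.6 ≤ 2.828427 < -0.4 is false → out

none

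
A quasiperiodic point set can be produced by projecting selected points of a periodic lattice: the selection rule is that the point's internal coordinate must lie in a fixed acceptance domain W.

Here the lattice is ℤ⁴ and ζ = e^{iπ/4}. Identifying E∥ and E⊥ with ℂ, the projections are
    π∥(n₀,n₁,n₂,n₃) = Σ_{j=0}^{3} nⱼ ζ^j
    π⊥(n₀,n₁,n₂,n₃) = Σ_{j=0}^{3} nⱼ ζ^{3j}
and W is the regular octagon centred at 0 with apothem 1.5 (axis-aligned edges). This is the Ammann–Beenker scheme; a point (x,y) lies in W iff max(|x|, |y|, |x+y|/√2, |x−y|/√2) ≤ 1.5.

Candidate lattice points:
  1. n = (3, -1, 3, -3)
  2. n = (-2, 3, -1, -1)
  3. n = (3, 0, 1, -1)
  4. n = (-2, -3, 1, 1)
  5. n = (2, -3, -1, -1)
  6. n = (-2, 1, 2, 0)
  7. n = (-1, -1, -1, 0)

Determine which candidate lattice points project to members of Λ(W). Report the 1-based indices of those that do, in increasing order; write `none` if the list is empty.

π⊥(n) = n₀ + n₁ζ³ + n₂ζ⁶ + n₃ζ⁹ where ζ = e^{iπ/4}.
#1 (3, -1, 3, -3): internal (1.5858, -5.8284); octagon support 5.8284 vs apothem 1.5 → ∉ W
#2 (-2, 3, -1, -1): internal (-4.8284, 2.4142); octagon support 5.1213 vs apothem 1.5 → ∉ W
#3 (3, 0, 1, -1): internal (2.2929, -1.7071); octagon support 2.8284 vs apothem 1.5 → ∉ W
#4 (-2, -3, 1, 1): internal (0.8284, -2.4142); octagon support 2.4142 vs apothem 1.5 → ∉ W
#5 (2, -3, -1, -1): internal (3.4142, -1.8284); octagon support 3.7071 vs apothem 1.5 → ∉ W
#6 (-2, 1, 2, 0): internal (-2.7071, -1.2929); octagon support 2.8284 vs apothem 1.5 → ∉ W
#7 (-1, -1, -1, 0): internal (-0.2929, 0.2929); octagon support 0.4142 vs apothem 1.5 → ∈ W

7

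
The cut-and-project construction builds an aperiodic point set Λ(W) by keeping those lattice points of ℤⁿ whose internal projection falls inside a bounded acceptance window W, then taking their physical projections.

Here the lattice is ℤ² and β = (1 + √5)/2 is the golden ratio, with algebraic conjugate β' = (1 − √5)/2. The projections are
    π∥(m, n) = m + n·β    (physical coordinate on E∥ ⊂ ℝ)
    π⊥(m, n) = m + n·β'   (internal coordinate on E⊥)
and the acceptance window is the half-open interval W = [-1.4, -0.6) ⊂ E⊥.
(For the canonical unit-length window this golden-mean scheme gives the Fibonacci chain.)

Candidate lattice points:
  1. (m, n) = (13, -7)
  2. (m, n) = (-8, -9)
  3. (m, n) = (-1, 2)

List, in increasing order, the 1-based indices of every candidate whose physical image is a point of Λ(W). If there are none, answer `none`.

Compute β' = (1−√5)/2 = -0.6180, so π⊥(m,n) = m -0.6180·n.
[1] lift (13,-7): star map gives 17.3262; window check -1.4 ≤ 17.3262 < -0.6 is false → out
[2] lift (-8,-9): star map gives -2.4377; window check -1.4 ≤ -2.4377 < -0.6 is false → out
[3] lift (-1,2): star map gives -2.2361; window check -1.4 ≤ -2.2361 < -0.6 is false → out

none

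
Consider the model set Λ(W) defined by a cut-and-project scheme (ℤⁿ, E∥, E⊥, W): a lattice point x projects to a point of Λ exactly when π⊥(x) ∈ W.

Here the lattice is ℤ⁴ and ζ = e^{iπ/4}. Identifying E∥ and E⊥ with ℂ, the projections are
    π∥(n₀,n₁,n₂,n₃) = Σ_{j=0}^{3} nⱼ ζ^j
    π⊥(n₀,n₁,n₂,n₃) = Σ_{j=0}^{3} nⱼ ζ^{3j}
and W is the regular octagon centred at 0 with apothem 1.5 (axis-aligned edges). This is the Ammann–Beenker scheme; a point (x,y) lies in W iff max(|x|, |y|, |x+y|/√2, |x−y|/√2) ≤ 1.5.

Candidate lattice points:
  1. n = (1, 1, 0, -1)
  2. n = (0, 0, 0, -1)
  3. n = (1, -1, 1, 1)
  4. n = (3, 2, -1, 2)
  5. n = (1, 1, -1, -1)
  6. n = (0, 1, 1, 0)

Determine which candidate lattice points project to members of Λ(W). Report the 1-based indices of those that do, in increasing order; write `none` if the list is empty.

1, 2, 5, 6

With ζ = e^{iπ/4} the internal vectors are ζ^0,ζ^3,ζ^6,ζ^9.
candidate 1: n = (1, 1, 0, -1) → π⊥ ≈ (-0.4142, +0.0000); max(|x|,|y|,|x±y|/√2) = 0.4142 ≤ 1.5 ⇒ ∈ W
candidate 2: n = (0, 0, 0, -1) → π⊥ ≈ (-0.7071, -0.7071); max(|x|,|y|,|x±y|/√2) = 1.0000 ≤ 1.5 ⇒ ∈ W
candidate 3: n = (1, -1, 1, 1) → π⊥ ≈ (+2.4142, -1.0000); max(|x|,|y|,|x±y|/√2) = 2.4142 > 1.5 ⇒ ∉ W
candidate 4: n = (3, 2, -1, 2) → π⊥ ≈ (+3.0000, +3.8284); max(|x|,|y|,|x±y|/√2) = 4.8284 > 1.5 ⇒ ∉ W
candidate 5: n = (1, 1, -1, -1) → π⊥ ≈ (-0.4142, +1.0000); max(|x|,|y|,|x±y|/√2) = 1.0000 ≤ 1.5 ⇒ ∈ W
candidate 6: n = (0, 1, 1, 0) → π⊥ ≈ (-0.7071, -0.2929); max(|x|,|y|,|x±y|/√2) = 0.7071 ≤ 1.5 ⇒ ∈ W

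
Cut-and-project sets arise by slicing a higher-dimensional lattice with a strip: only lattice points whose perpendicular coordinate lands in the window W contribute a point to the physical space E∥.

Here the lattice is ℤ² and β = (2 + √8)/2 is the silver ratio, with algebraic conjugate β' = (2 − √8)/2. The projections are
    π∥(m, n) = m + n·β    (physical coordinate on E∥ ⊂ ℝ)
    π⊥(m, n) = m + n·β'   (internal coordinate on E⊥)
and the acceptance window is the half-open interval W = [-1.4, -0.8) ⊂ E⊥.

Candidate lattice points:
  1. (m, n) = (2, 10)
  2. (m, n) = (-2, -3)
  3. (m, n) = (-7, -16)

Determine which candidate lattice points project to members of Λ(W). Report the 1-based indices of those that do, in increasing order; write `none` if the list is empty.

none

β' = (2−√8)/2 ≈ -0.4142.
[1] lift (2,10): star map gives -2.1421; window check -1.4 ≤ -2.1421 < -0.8 is false → out
[2] lift (-2,-3): star map gives -0.7574; window check -1.4 ≤ -0.7574 < -0.8 is false → out
[3] lift (-7,-16): star map gives -0.3726; window check -1.4 ≤ -0.3726 < -0.8 is false → out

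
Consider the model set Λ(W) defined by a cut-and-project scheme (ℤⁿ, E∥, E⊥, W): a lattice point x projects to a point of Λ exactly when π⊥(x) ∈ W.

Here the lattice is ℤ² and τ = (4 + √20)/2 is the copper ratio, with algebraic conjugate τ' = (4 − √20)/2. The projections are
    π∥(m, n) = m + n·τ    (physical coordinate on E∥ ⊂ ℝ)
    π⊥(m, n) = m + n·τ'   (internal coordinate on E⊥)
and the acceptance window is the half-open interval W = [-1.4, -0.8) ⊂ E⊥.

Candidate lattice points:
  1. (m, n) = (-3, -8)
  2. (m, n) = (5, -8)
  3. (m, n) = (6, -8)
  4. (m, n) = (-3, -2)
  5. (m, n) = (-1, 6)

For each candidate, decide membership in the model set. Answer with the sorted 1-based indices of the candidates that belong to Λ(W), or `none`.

1

Numerically τ ≈ 4.2361 and τ' = −1/τ ≈ -0.2361.
#1 (-3,-8): internal coord -3 + (-8)·τ' = -1.1115; -1.1115 ∈ [-1.4, -0.8) → IN Λ
#2 (5,-8): internal coord 5 + (-8)·τ' = +6.8885; +6.8885 ∉ [-1.4, -0.8) → out
#3 (6,-8): internal coord 6 + (-8)·τ' = +7.8885; +7.8885 ∉ [-1.4, -0.8) → out
#4 (-3,-2): internal coord -3 + (-2)·τ' = -2.5279; -2.5279 ∉ [-1.4, -0.8) → out
#5 (-1,6): internal coord -1 + (6)·τ' = -2.4164; -2.4164 ∉ [-1.4, -0.8) → out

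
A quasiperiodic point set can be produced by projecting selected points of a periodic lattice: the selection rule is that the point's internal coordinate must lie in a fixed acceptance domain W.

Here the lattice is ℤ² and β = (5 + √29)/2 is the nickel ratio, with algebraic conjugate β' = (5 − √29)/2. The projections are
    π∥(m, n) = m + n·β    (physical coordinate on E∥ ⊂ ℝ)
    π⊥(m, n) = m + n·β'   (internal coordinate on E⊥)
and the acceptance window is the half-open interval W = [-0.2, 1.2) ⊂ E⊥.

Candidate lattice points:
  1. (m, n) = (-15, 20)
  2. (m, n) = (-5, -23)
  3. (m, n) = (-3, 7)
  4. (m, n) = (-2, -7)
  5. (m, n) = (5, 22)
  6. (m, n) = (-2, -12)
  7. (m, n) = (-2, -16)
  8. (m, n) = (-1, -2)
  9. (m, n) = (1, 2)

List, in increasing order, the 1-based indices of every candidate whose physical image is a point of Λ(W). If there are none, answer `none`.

5, 6, 7, 9

β' = (5−√29)/2 ≈ -0.1926.
candidate 1: (m,n)=(-15,20) → π∥ = -15+20·β ≈ 88.8516, π⊥ = -15+20·β' ≈ -18.8516 ∉ [-0.2, 1.2) ⇒ out
candidate 2: (m,n)=(-5,-23) → π∥ = -5-23·β ≈ -124.4294, π⊥ = -5-23·β' ≈ -0.5706 ∉ [-0.2, 1.2) ⇒ out
candidate 3: (m,n)=(-3,7) → π∥ = -3+7·β ≈ 33.3481, π⊥ = -3+7·β' ≈ -4.3481 ∉ [-0.2, 1.2) ⇒ out
candidate 4: (m,n)=(-2,-7) → π∥ = -2-7·β ≈ -38.3481, π⊥ = -2-7·β' ≈ -0.6519 ∉ [-0.2, 1.2) ⇒ out
candidate 5: (m,n)=(5,22) → π∥ = 5+22·β ≈ 119.2368, π⊥ = 5+22·β' ≈ 0.7632 ∈ [-0.2, 1.2) ⇒ IN Λ
candidate 6: (m,n)=(-2,-12) → π∥ = -2-12·β ≈ -64.3110, π⊥ = -2-12·β' ≈ 0.3110 ∈ [-0.2, 1.2) ⇒ IN Λ
candidate 7: (m,n)=(-2,-16) → π∥ = -2-16·β ≈ -85.0813, π⊥ = -2-16·β' ≈ 1.0813 ∈ [-0.2, 1.2) ⇒ IN Λ
candidate 8: (m,n)=(-1,-2) → π∥ = -1-2·β ≈ -11.3852, π⊥ = -1-2·β' ≈ -0.6148 ∉ [-0.2, 1.2) ⇒ out
candidate 9: (m,n)=(1,2) → π∥ = 1+2·β ≈ 11.3852, π⊥ = 1+2·β' ≈ 0.6148 ∈ [-0.2, 1.2) ⇒ IN Λ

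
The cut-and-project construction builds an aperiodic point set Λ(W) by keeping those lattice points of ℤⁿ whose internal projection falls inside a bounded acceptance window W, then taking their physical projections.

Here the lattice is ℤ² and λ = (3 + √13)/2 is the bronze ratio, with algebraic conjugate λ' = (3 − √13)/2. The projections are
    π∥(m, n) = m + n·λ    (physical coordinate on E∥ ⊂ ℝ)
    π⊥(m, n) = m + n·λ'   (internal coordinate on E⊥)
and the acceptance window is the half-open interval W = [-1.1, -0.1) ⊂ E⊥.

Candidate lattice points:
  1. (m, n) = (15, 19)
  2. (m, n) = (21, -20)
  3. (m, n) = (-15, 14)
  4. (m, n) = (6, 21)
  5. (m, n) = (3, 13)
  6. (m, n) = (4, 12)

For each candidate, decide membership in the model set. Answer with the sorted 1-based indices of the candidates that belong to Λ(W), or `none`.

4, 5

Compute λ' = (3−√13)/2 = -0.3028, so π⊥(m,n) = m -0.3028·n.
[1] lift (15,19): star map gives 9.2473; window check -1.1 ≤ 9.2473 < -0.1 is false → out
[2] lift (21,-20): star map gives 27.0555; window check -1.1 ≤ 27.0555 < -0.1 is false → out
[3] lift (-15,14): star map gives -19.2389; window check -1.1 ≤ -19.2389 < -0.1 is false → out
[4] lift (6,21): star map gives -0.3583; window check -1.1 ≤ -0.3583 < -0.1 is true → IN Λ
[5] lift (3,13): star map gives -0.9361; window check -1.1 ≤ -0.9361 < -0.1 is true → IN Λ
[6] lift (4,12): star map gives 0.3667; window check -1.1 ≤ 0.3667 < -0.1 is false → out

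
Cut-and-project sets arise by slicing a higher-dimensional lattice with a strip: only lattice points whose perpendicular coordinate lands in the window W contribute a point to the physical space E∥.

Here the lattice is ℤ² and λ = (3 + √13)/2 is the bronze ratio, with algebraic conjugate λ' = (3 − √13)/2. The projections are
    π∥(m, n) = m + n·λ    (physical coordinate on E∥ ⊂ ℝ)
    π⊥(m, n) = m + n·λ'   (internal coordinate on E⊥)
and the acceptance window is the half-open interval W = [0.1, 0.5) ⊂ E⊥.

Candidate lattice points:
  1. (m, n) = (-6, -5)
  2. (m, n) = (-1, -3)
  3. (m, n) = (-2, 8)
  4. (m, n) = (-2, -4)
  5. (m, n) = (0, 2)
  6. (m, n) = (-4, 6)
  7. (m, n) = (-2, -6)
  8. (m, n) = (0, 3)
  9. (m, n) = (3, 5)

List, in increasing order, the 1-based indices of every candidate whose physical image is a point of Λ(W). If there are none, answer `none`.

none

Compute λ' = (3−√13)/2 = -0.3028, so π⊥(m,n) = m -0.3028·n.
[1] lift (-6,-5): star map gives -4.4861; window check 0.1 ≤ -4.4861 < 0.5 is false → out
[2] lift (-1,-3): star map gives -0.0917; window check 0.1 ≤ -0.0917 < 0.5 is false → out
[3] lift (-2,8): star map gives -4.4222; window check 0.1 ≤ -4.4222 < 0.5 is false → out
[4] lift (-2,-4): star map gives -0.7889; window check 0.1 ≤ -0.7889 < 0.5 is false → out
[5] lift (0,2): star map gives -0.6056; window check 0.1 ≤ -0.6056 < 0.5 is false → out
[6] lift (-4,6): star map gives -5.8167; window check 0.1 ≤ -5.8167 < 0.5 is false → out
[7] lift (-2,-6): star map gives -0.1833; window check 0.1 ≤ -0.1833 < 0.5 is false → out
[8] lift (0,3): star map gives -0.9083; window check 0.1 ≤ -0.9083 < 0.5 is false → out
[9] lift (3,5): star map gives 1.4861; window check 0.1 ≤ 1.4861 < 0.5 is false → out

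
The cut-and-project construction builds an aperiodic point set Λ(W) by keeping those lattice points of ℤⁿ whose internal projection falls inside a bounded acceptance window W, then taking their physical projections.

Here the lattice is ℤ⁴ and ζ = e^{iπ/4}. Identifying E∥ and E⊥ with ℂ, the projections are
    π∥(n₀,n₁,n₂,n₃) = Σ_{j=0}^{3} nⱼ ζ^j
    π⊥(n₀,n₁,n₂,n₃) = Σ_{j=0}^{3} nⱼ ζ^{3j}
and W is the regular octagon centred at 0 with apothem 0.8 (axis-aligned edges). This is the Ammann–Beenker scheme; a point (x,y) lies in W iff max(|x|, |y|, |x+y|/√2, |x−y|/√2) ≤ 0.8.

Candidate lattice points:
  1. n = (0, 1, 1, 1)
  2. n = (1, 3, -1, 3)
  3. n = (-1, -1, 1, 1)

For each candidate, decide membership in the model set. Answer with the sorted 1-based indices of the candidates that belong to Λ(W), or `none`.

π⊥(n) = n₀ + n₁ζ³ + n₂ζ⁶ + n₃ζ⁹ where ζ = e^{iπ/4}.
candidate 1: n = (0, 1, 1, 1) → π⊥ ≈ (+0.000000, +0.414214); max(|x|,|y|,|x±y|/√2) = 0.414214 ≤ 0.8 ⇒ ∈ W
candidate 2: n = (1, 3, -1, 3) → π⊥ ≈ (+1.000000, +5.242641); max(|x|,|y|,|x±y|/√2) = 5.242641 > 0.8 ⇒ ∉ W
candidate 3: n = (-1, -1, 1, 1) → π⊥ ≈ (+0.414214, -1.000000); max(|x|,|y|,|x±y|/√2) = 1.000000 > 0.8 ⇒ ∉ W

1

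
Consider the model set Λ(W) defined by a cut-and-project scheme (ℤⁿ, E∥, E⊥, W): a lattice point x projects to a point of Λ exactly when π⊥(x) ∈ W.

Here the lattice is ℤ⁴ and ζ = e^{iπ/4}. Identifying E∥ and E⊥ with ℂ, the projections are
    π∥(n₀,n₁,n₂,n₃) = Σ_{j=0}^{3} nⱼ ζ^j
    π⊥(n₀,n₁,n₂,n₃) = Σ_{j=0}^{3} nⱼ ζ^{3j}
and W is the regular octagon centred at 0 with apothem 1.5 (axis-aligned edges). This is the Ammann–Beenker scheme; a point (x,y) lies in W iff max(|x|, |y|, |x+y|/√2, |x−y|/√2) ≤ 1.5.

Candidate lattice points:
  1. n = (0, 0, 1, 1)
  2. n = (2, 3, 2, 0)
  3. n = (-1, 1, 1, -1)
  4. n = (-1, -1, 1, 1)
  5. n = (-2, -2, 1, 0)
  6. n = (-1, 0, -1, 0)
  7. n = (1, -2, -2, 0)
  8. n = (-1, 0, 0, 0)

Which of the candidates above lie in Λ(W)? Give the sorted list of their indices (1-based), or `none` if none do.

1, 2, 4, 6, 8

With ζ = e^{iπ/4} the internal vectors are ζ^0,ζ^3,ζ^6,ζ^9.
candidate 1: n = (0, 0, 1, 1) → π⊥ ≈ (+0.707107, -0.292893); max(|x|,|y|,|x±y|/√2) = 0.707107 ≤ 1.5 ⇒ ∈ W
candidate 2: n = (2, 3, 2, 0) → π⊥ ≈ (-0.121320, +0.121320); max(|x|,|y|,|x±y|/√2) = 0.171573 ≤ 1.5 ⇒ ∈ W
candidate 3: n = (-1, 1, 1, -1) → π⊥ ≈ (-2.414214, -1.000000); max(|x|,|y|,|x±y|/√2) = 2.414214 > 1.5 ⇒ ∉ W
candidate 4: n = (-1, -1, 1, 1) → π⊥ ≈ (+0.414214, -1.000000); max(|x|,|y|,|x±y|/√2) = 1.000000 ≤ 1.5 ⇒ ∈ W
candidate 5: n = (-2, -2, 1, 0) → π⊥ ≈ (-0.585786, -2.414214); max(|x|,|y|,|x±y|/√2) = 2.414214 > 1.5 ⇒ ∉ W
candidate 6: n = (-1, 0, -1, 0) → π⊥ ≈ (-1.000000, +1.000000); max(|x|,|y|,|x±y|/√2) = 1.414214 ≤ 1.5 ⇒ ∈ W
candidate 7: n = (1, -2, -2, 0) → π⊥ ≈ (+2.414214, +0.585786); max(|x|,|y|,|x±y|/√2) = 2.414214 > 1.5 ⇒ ∉ W
candidate 8: n = (-1, 0, 0, 0) → π⊥ ≈ (-1.000000, +0.000000); max(|x|,|y|,|x±y|/√2) = 1.000000 ≤ 1.5 ⇒ ∈ W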